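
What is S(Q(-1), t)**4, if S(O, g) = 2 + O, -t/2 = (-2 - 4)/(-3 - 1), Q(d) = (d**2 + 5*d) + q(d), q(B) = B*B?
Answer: 1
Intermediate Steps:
q(B) = B**2
Q(d) = 2*d**2 + 5*d (Q(d) = (d**2 + 5*d) + d**2 = 2*d**2 + 5*d)
t = -3 (t = -2*(-2 - 4)/(-3 - 1) = -(-12)/(-4) = -(-12)*(-1)/4 = -2*3/2 = -3)
S(Q(-1), t)**4 = (2 - (5 + 2*(-1)))**4 = (2 - (5 - 2))**4 = (2 - 1*3)**4 = (2 - 3)**4 = (-1)**4 = 1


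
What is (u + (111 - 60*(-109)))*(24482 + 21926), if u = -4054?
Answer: 120521576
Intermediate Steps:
(u + (111 - 60*(-109)))*(24482 + 21926) = (-4054 + (111 - 60*(-109)))*(24482 + 21926) = (-4054 + (111 + 6540))*46408 = (-4054 + 6651)*46408 = 2597*46408 = 120521576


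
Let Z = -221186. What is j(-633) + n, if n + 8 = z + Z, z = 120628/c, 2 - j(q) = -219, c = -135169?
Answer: -29868820065/135169 ≈ -2.2097e+5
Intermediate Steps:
j(q) = 221 (j(q) = 2 - 1*(-219) = 2 + 219 = 221)
z = -120628/135169 (z = 120628/(-135169) = 120628*(-1/135169) = -120628/135169 ≈ -0.89242)
n = -29898692414/135169 (n = -8 + (-120628/135169 - 221186) = -8 - 29897611062/135169 = -29898692414/135169 ≈ -2.2120e+5)
j(-633) + n = 221 - 29898692414/135169 = -29868820065/135169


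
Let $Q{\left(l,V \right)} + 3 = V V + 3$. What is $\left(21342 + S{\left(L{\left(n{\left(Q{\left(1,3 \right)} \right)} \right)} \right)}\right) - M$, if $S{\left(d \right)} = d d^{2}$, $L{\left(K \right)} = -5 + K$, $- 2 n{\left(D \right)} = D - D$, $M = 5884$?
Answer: $15333$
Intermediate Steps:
$Q{\left(l,V \right)} = V^{2}$ ($Q{\left(l,V \right)} = -3 + \left(V V + 3\right) = -3 + \left(V^{2} + 3\right) = -3 + \left(3 + V^{2}\right) = V^{2}$)
$n{\left(D \right)} = 0$ ($n{\left(D \right)} = - \frac{D - D}{2} = \left(- \frac{1}{2}\right) 0 = 0$)
$S{\left(d \right)} = d^{3}$
$\left(21342 + S{\left(L{\left(n{\left(Q{\left(1,3 \right)} \right)} \right)} \right)}\right) - M = \left(21342 + \left(-5 + 0\right)^{3}\right) - 5884 = \left(21342 + \left(-5\right)^{3}\right) - 5884 = \left(21342 - 125\right) - 5884 = 21217 - 5884 = 15333$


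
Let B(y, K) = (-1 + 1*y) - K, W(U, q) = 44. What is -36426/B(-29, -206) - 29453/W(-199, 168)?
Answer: -77119/88 ≈ -876.35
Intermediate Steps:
B(y, K) = -1 + y - K (B(y, K) = (-1 + y) - K = -1 + y - K)
-36426/B(-29, -206) - 29453/W(-199, 168) = -36426/(-1 - 29 - 1*(-206)) - 29453/44 = -36426/(-1 - 29 + 206) - 29453*1/44 = -36426/176 - 29453/44 = -36426*1/176 - 29453/44 = -18213/88 - 29453/44 = -77119/88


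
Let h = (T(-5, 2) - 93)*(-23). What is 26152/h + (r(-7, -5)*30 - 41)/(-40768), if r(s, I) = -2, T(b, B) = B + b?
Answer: 33324617/2812992 ≈ 11.847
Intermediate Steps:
h = 2208 (h = ((2 - 5) - 93)*(-23) = (-3 - 93)*(-23) = -96*(-23) = 2208)
26152/h + (r(-7, -5)*30 - 41)/(-40768) = 26152/2208 + (-2*30 - 41)/(-40768) = 26152*(1/2208) + (-60 - 41)*(-1/40768) = 3269/276 - 101*(-1/40768) = 3269/276 + 101/40768 = 33324617/2812992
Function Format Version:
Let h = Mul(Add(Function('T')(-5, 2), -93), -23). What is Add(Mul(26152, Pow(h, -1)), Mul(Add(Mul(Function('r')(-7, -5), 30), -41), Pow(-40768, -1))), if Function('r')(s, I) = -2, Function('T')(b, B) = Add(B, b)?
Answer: Rational(33324617, 2812992) ≈ 11.847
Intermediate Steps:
h = 2208 (h = Mul(Add(Add(2, -5), -93), -23) = Mul(Add(-3, -93), -23) = Mul(-96, -23) = 2208)
Add(Mul(26152, Pow(h, -1)), Mul(Add(Mul(Function('r')(-7, -5), 30), -41), Pow(-40768, -1))) = Add(Mul(26152, Pow(2208, -1)), Mul(Add(Mul(-2, 30), -41), Pow(-40768, -1))) = Add(Mul(26152, Rational(1, 2208)), Mul(Add(-60, -41), Rational(-1, 40768))) = Add(Rational(3269, 276), Mul(-101, Rational(-1, 40768))) = Add(Rational(3269, 276), Rational(101, 40768)) = Rational(33324617, 2812992)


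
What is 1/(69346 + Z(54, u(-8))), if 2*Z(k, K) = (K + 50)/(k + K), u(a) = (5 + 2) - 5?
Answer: 28/1941701 ≈ 1.4420e-5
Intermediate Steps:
u(a) = 2 (u(a) = 7 - 5 = 2)
Z(k, K) = (50 + K)/(2*(K + k)) (Z(k, K) = ((K + 50)/(k + K))/2 = ((50 + K)/(K + k))/2 = (50 + K)/(2*(K + k)))
1/(69346 + Z(54, u(-8))) = 1/(69346 + (25 + (1/2)*2)/(2 + 54)) = 1/(69346 + (25 + 1)/56) = 1/(69346 + (1/56)*26) = 1/(69346 + 13/28) = 1/(1941701/28) = 28/1941701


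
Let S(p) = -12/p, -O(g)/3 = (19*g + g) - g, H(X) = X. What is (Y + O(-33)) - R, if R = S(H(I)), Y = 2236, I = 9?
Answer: 12355/3 ≈ 4118.3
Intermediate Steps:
O(g) = -57*g (O(g) = -3*((19*g + g) - g) = -3*(20*g - g) = -57*g)
R = -4/3 (R = -12/9 = -12*1/9 = -4/3 ≈ -1.3333)
(Y + O(-33)) - R = (2236 - 57*(-33)) - 1*(-4/3) = (2236 + 1881) + 4/3 = 4117 + 4/3 = 12355/3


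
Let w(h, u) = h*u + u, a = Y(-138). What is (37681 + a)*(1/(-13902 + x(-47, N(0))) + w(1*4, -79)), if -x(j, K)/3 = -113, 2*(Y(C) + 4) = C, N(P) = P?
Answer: -67160190896/4521 ≈ -1.4855e+7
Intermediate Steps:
Y(C) = -4 + C/2
x(j, K) = 339 (x(j, K) = -3*(-113) = 339)
a = -73 (a = -4 + (1/2)*(-138) = -4 - 69 = -73)
w(h, u) = u + h*u
(37681 + a)*(1/(-13902 + x(-47, N(0))) + w(1*4, -79)) = (37681 - 73)*(1/(-13902 + 339) - 79*(1 + 1*4)) = 37608*(1/(-13563) - 79*(1 + 4)) = 37608*(-1/13563 - 79*5) = 37608*(-1/13563 - 395) = 37608*(-5357386/13563) = -67160190896/4521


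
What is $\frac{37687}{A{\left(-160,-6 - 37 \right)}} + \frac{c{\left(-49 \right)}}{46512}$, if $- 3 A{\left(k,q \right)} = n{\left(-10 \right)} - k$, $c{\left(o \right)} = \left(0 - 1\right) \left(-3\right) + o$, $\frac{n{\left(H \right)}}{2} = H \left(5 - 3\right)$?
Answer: $- \frac{13694528}{14535} \approx -942.18$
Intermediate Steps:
$n{\left(H \right)} = 4 H$ ($n{\left(H \right)} = 2 H \left(5 - 3\right) = 2 H 2 = 2 \cdot 2 H = 4 H$)
$c{\left(o \right)} = 3 + o$ ($c{\left(o \right)} = \left(-1\right) \left(-3\right) + o = 3 + o$)
$A{\left(k,q \right)} = \frac{40}{3} + \frac{k}{3}$ ($A{\left(k,q \right)} = - \frac{4 \left(-10\right) - k}{3} = - \frac{-40 - k}{3} = \frac{40}{3} + \frac{k}{3}$)
$\frac{37687}{A{\left(-160,-6 - 37 \right)}} + \frac{c{\left(-49 \right)}}{46512} = \frac{37687}{\frac{40}{3} + \frac{1}{3} \left(-160\right)} + \frac{3 - 49}{46512} = \frac{37687}{\frac{40}{3} - \frac{160}{3}} - \frac{23}{23256} = \frac{37687}{-40} - \frac{23}{23256} = 37687 \left(- \frac{1}{40}\right) - \frac{23}{23256} = - \frac{37687}{40} - \frac{23}{23256} = - \frac{13694528}{14535}$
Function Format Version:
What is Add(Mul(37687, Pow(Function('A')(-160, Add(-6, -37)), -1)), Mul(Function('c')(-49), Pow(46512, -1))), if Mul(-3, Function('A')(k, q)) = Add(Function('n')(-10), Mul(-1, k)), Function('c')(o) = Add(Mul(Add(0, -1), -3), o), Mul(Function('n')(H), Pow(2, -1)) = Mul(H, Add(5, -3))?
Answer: Rational(-13694528, 14535) ≈ -942.18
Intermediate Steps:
Function('n')(H) = Mul(4, H) (Function('n')(H) = Mul(2, Mul(H, Add(5, -3))) = Mul(2, Mul(H, 2)) = Mul(2, Mul(2, H)) = Mul(4, H))
Function('c')(o) = Add(3, o) (Function('c')(o) = Add(Mul(-1, -3), o) = Add(3, o))
Function('A')(k, q) = Add(Rational(40, 3), Mul(Rational(1, 3), k)) (Function('A')(k, q) = Mul(Rational(-1, 3), Add(Mul(4, -10), Mul(-1, k))) = Mul(Rational(-1, 3), Add(-40, Mul(-1, k))) = Add(Rational(40, 3), Mul(Rational(1, 3), k)))
Add(Mul(37687, Pow(Function('A')(-160, Add(-6, -37)), -1)), Mul(Function('c')(-49), Pow(46512, -1))) = Add(Mul(37687, Pow(Add(Rational(40, 3), Mul(Rational(1, 3), -160)), -1)), Mul(Add(3, -49), Pow(46512, -1))) = Add(Mul(37687, Pow(Add(Rational(40, 3), Rational(-160, 3)), -1)), Mul(-46, Rational(1, 46512))) = Add(Mul(37687, Pow(-40, -1)), Rational(-23, 23256)) = Add(Mul(37687, Rational(-1, 40)), Rational(-23, 23256)) = Add(Rational(-37687, 40), Rational(-23, 23256)) = Rational(-13694528, 14535)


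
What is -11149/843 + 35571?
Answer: 29975204/843 ≈ 35558.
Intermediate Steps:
-11149/843 + 35571 = 29975204/843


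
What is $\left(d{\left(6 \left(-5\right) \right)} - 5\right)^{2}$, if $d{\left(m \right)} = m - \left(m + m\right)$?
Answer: $625$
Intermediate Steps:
$d{\left(m \right)} = - m$ ($d{\left(m \right)} = m - 2 m = - m$)
$\left(d{\left(6 \left(-5\right) \right)} - 5\right)^{2} = \left(- 6 \left(-5\right) - 5\right)^{2} = \left(\left(-1\right) \left(-30\right) - 5\right)^{2} = \left(30 - 5\right)^{2} = 25^{2} = 625$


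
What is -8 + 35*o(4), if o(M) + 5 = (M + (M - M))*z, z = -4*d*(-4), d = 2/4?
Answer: 937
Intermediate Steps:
d = ½ (d = 2*(¼) = ½ ≈ 0.50000)
z = 8 (z = -4*½*(-4) = -2*(-4) = 8)
o(M) = -5 + 8*M (o(M) = -5 + (M + (M - M))*8 = -5 + (M + 0)*8 = -5 + M*8 = -5 + 8*M)
-8 + 35*o(4) = -8 + 35*(-5 + 8*4) = -8 + 35*(-5 + 32) = -8 + 35*27 = -8 + 945 = 937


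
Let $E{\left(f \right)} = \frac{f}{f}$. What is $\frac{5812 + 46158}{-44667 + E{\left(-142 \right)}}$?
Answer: $- \frac{25985}{22333} \approx -1.1635$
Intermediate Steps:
$E{\left(f \right)} = 1$
$\frac{5812 + 46158}{-44667 + E{\left(-142 \right)}} = \frac{5812 + 46158}{-44667 + 1} = \frac{51970}{-44666} = 51970 \left(- \frac{1}{44666}\right) = - \frac{25985}{22333}$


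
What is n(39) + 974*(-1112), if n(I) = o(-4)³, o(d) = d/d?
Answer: -1083087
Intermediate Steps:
o(d) = 1
n(I) = 1 (n(I) = 1³ = 1)
n(39) + 974*(-1112) = 1 + 974*(-1112) = 1 - 1083088 = -1083087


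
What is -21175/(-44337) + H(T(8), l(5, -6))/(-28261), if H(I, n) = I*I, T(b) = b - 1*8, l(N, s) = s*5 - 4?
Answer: 21175/44337 ≈ 0.47759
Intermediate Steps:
l(N, s) = -4 + 5*s (l(N, s) = 5*s - 4 = -4 + 5*s)
T(b) = -8 + b (T(b) = b - 8 = -8 + b)
H(I, n) = I²
-21175/(-44337) + H(T(8), l(5, -6))/(-28261) = -21175/(-44337) + (-8 + 8)²/(-28261) = -21175*(-1/44337) + 0²*(-1/28261) = 21175/44337 + 0*(-1/28261) = 21175/44337 + 0 = 21175/44337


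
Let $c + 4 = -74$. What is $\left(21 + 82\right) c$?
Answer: $-8034$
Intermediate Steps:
$c = -78$ ($c = -4 - 74 = -78$)
$\left(21 + 82\right) c = \left(21 + 82\right) \left(-78\right) = 103 \left(-78\right) = -8034$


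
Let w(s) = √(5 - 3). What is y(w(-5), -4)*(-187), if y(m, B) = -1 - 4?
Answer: 935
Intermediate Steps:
w(s) = √2
y(m, B) = -5
y(w(-5), -4)*(-187) = -5*(-187) = 935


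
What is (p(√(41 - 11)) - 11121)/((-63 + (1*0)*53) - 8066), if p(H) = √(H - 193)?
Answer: 1011/739 - √(-193 + √30)/8129 ≈ 1.3681 - 0.0016846*I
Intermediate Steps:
p(H) = √(-193 + H)
(p(√(41 - 11)) - 11121)/((-63 + (1*0)*53) - 8066) = (√(-193 + √(41 - 11)) - 11121)/((-63 + (1*0)*53) - 8066) = (√(-193 + √30) - 11121)/((-63 + 0*53) - 8066) = (-11121 + √(-193 + √30))/((-63 + 0) - 8066) = (-11121 + √(-193 + √30))/(-63 - 8066) = (-11121 + √(-193 + √30))/(-8129) = (-11121 + √(-193 + √30))*(-1/8129) = 1011/739 - √(-193 + √30)/8129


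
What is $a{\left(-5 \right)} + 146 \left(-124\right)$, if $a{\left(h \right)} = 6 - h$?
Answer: $-18093$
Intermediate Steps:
$a{\left(-5 \right)} + 146 \left(-124\right) = \left(6 - -5\right) + 146 \left(-124\right) = \left(6 + 5\right) - 18104 = 11 - 18104 = -18093$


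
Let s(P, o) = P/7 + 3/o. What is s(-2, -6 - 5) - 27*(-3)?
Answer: 6194/77 ≈ 80.442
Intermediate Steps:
s(P, o) = 3/o + P/7 (s(P, o) = P*(1/7) + 3/o = P/7 + 3/o = 3/o + P/7)
s(-2, -6 - 5) - 27*(-3) = (3/(-6 - 5) + (1/7)*(-2)) - 27*(-3) = (3/(-11) - 2/7) + 81 = (3*(-1/11) - 2/7) + 81 = (-3/11 - 2/7) + 81 = -43/77 + 81 = 6194/77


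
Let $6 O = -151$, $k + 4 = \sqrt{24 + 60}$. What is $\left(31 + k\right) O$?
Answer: $- \frac{1359}{2} - \frac{151 \sqrt{21}}{3} \approx -910.16$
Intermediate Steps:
$k = -4 + 2 \sqrt{21}$ ($k = -4 + \sqrt{24 + 60} = -4 + \sqrt{84} = -4 + 2 \sqrt{21} \approx 5.1652$)
$O = - \frac{151}{6}$ ($O = \frac{1}{6} \left(-151\right) = - \frac{151}{6} \approx -25.167$)
$\left(31 + k\right) O = \left(31 - \left(4 - 2 \sqrt{21}\right)\right) \left(- \frac{151}{6}\right) = \left(27 + 2 \sqrt{21}\right) \left(- \frac{151}{6}\right) = - \frac{1359}{2} - \frac{151 \sqrt{21}}{3}$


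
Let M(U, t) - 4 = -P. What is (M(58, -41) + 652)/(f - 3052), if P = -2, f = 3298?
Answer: 329/123 ≈ 2.6748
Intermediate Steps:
M(U, t) = 6 (M(U, t) = 4 - 1*(-2) = 4 + 2 = 6)
(M(58, -41) + 652)/(f - 3052) = (6 + 652)/(3298 - 3052) = 658/246 = 658*(1/246) = 329/123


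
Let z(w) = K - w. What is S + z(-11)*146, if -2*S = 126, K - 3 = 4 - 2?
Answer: 2273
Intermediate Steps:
K = 5 (K = 3 + (4 - 2) = 3 + 2 = 5)
S = -63 (S = -½*126 = -63)
z(w) = 5 - w
S + z(-11)*146 = -63 + (5 - 1*(-11))*146 = -63 + (5 + 11)*146 = -63 + 16*146 = -63 + 2336 = 2273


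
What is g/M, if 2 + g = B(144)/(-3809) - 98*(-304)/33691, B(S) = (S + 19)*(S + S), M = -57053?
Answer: 246395802/1045936503001 ≈ 0.00023557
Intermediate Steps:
B(S) = 2*S*(19 + S) (B(S) = (19 + S)*(2*S) = 2*S*(19 + S))
g = -246395802/18332717 (g = -2 + ((2*144*(19 + 144))/(-3809) - 98*(-304)/33691) = -2 + ((2*144*163)*(-1/3809) + 29792*(1/33691)) = -2 + (46944*(-1/3809) + 4256/4813) = -2 + (-46944/3809 + 4256/4813) = -2 - 209730368/18332717 = -246395802/18332717 ≈ -13.440)
g/M = -246395802/18332717/(-57053) = -246395802/18332717*(-1/57053) = 246395802/1045936503001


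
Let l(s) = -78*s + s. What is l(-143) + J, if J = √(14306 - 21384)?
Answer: 11011 + I*√7078 ≈ 11011.0 + 84.131*I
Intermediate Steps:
l(s) = -77*s
J = I*√7078 (J = √(-7078) = I*√7078 ≈ 84.131*I)
l(-143) + J = -77*(-143) + I*√7078 = 11011 + I*√7078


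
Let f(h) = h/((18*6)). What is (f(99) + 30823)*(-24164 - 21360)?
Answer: -4209683947/3 ≈ -1.4032e+9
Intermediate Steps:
f(h) = h/108
(f(99) + 30823)*(-24164 - 21360) = ((1/108)*99 + 30823)*(-24164 - 21360) = (11/12 + 30823)*(-45524) = (369887/12)*(-45524) = -4209683947/3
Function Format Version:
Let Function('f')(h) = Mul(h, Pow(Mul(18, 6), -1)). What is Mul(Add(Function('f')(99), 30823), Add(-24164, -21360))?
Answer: Rational(-4209683947, 3) ≈ -1.4032e+9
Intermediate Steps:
Function('f')(h) = Mul(Rational(1, 108), h) (Function('f')(h) = Mul(h, Pow(108, -1)) = Mul(h, Rational(1, 108)) = Mul(Rational(1, 108), h))
Mul(Add(Function('f')(99), 30823), Add(-24164, -21360)) = Mul(Add(Mul(Rational(1, 108), 99), 30823), Add(-24164, -21360)) = Mul(Add(Rational(11, 12), 30823), -45524) = Mul(Rational(369887, 12), -45524) = Rational(-4209683947, 3)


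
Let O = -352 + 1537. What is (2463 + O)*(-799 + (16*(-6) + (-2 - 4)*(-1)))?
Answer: -3243072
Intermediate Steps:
O = 1185
(2463 + O)*(-799 + (16*(-6) + (-2 - 4)*(-1))) = (2463 + 1185)*(-799 + (16*(-6) + (-2 - 4)*(-1))) = 3648*(-799 + (-96 - 6*(-1))) = 3648*(-799 + (-96 + 6)) = 3648*(-799 - 90) = 3648*(-889) = -3243072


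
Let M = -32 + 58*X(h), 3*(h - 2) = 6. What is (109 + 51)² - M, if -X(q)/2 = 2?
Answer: 25864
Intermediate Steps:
h = 4 (h = 2 + (⅓)*6 = 2 + 2 = 4)
X(q) = -4 (X(q) = -2*2 = -4)
M = -264 (M = -32 + 58*(-4) = -32 - 232 = -264)
(109 + 51)² - M = (109 + 51)² - 1*(-264) = 160² + 264 = 25600 + 264 = 25864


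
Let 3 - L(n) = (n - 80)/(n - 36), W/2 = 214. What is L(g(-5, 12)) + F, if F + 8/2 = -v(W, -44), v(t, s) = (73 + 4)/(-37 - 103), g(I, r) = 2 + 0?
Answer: -933/340 ≈ -2.7441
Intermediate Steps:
W = 428 (W = 2*214 = 428)
g(I, r) = 2
L(n) = 3 - (-80 + n)/(-36 + n) (L(n) = 3 - (n - 80)/(n - 36) = 3 - (-80 + n)/(-36 + n))
v(t, s) = -11/20 (v(t, s) = 77/(-140) = 77*(-1/140) = -11/20)
F = -69/20 (F = -4 - 1*(-11/20) = -4 + 11/20 = -69/20 ≈ -3.4500)
L(g(-5, 12)) + F = 2*(-14 + 2)/(-36 + 2) - 69/20 = 2*(-12)/(-34) - 69/20 = 2*(-1/34)*(-12) - 69/20 = 12/17 - 69/20 = -933/340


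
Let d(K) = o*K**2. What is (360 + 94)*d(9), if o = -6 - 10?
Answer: -588384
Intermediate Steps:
o = -16
d(K) = -16*K**2
(360 + 94)*d(9) = (360 + 94)*(-16*9**2) = 454*(-16*81) = 454*(-1296) = -588384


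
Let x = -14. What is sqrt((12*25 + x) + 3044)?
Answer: 3*sqrt(370) ≈ 57.706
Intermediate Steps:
sqrt((12*25 + x) + 3044) = sqrt((12*25 - 14) + 3044) = sqrt((300 - 14) + 3044) = sqrt(286 + 3044) = sqrt(3330) = 3*sqrt(370)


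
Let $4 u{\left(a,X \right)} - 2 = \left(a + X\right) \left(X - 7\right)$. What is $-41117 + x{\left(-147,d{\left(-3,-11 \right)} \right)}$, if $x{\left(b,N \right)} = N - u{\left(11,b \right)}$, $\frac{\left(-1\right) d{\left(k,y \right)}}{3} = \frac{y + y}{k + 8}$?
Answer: $- \frac{463403}{10} \approx -46340.0$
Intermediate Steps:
$u{\left(a,X \right)} = \frac{1}{2} + \frac{\left(-7 + X\right) \left(X + a\right)}{4}$ ($u{\left(a,X \right)} = \frac{1}{2} + \frac{\left(a + X\right) \left(X - 7\right)}{4} = \frac{1}{2} + \frac{\left(X + a\right) \left(-7 + X\right)}{4} = \frac{1}{2} + \frac{\left(-7 + X\right) \left(X + a\right)}{4}$)
$d{\left(k,y \right)} = - \frac{6 y}{8 + k}$ ($d{\left(k,y \right)} = - 3 \frac{y + y}{k + 8} = - 3 \frac{2 y}{8 + k} = - \frac{6 y}{8 + k}$)
$x{\left(b,N \right)} = \frac{75}{4} + N - b - \frac{b^{2}}{4}$ ($x{\left(b,N \right)} = N - \left(\frac{1}{2} - \frac{7 b}{4} - \frac{77}{4} + \frac{b^{2}}{4} + \frac{1}{4} b 11\right) = N - \left(\frac{1}{2} - \frac{7 b}{4} - \frac{77}{4} + \frac{b^{2}}{4} + \frac{11 b}{4}\right) = N - \left(- \frac{75}{4} + b + \frac{b^{2}}{4}\right) = \frac{75}{4} + N - b - \frac{b^{2}}{4}$)
$-41117 + x{\left(-147,d{\left(-3,-11 \right)} \right)} = -41117 - \left(- \frac{663}{4} + \frac{21609}{4} - \frac{66}{8 - 3}\right) = -41117 + \left(\frac{75}{4} - - \frac{66}{5} + 147 - \frac{21609}{4}\right) = -41117 + \left(\frac{75}{4} - \left(-66\right) \frac{1}{5} + 147 - \frac{21609}{4}\right) = -41117 + \left(\frac{75}{4} + \frac{66}{5} + 147 - \frac{21609}{4}\right) = -41117 - \frac{52233}{10} = - \frac{463403}{10}$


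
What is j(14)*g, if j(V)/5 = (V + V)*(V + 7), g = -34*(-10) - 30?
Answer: 911400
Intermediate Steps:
g = 310 (g = 340 - 30 = 310)
j(V) = 10*V*(7 + V) (j(V) = 5*((V + V)*(V + 7)) = 5*((2*V)*(7 + V)) = 5*(2*V*(7 + V)) = 10*V*(7 + V))
j(14)*g = (10*14*(7 + 14))*310 = (10*14*21)*310 = 2940*310 = 911400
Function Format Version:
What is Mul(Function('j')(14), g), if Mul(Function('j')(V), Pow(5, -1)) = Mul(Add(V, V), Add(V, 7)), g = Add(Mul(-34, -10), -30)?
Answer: 911400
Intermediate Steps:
g = 310 (g = Add(340, -30) = 310)
Function('j')(V) = Mul(10, V, Add(7, V)) (Function('j')(V) = Mul(5, Mul(Add(V, V), Add(V, 7))) = Mul(5, Mul(Mul(2, V), Add(7, V))) = Mul(5, Mul(2, V, Add(7, V))) = Mul(10, V, Add(7, V)))
Mul(Function('j')(14), g) = Mul(Mul(10, 14, Add(7, 14)), 310) = Mul(Mul(10, 14, 21), 310) = Mul(2940, 310) = 911400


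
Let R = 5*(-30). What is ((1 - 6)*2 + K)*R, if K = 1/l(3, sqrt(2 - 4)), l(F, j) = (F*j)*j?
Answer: 1525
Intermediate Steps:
l(F, j) = F*j**2
R = -150
K = -1/6 (K = 1/(3*(sqrt(2 - 4))**2) = 1/(3*(sqrt(-2))**2) = 1/(3*(I*sqrt(2))**2) = 1/(3*(-2)) = 1/(-6) = -1/6 ≈ -0.16667)
((1 - 6)*2 + K)*R = ((1 - 6)*2 - 1/6)*(-150) = (-5*2 - 1/6)*(-150) = (-10 - 1/6)*(-150) = -61/6*(-150) = 1525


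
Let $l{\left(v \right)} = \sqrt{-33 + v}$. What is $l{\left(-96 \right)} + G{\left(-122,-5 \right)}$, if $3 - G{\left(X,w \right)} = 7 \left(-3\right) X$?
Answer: $-2559 + i \sqrt{129} \approx -2559.0 + 11.358 i$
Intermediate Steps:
$G{\left(X,w \right)} = 3 + 21 X$ ($G{\left(X,w \right)} = 3 - 7 \left(-3\right) X = 3 - - 21 X = 3 + 21 X$)
$l{\left(-96 \right)} + G{\left(-122,-5 \right)} = \sqrt{-33 - 96} + \left(3 + 21 \left(-122\right)\right) = \sqrt{-129} + \left(3 - 2562\right) = i \sqrt{129} - 2559 = -2559 + i \sqrt{129}$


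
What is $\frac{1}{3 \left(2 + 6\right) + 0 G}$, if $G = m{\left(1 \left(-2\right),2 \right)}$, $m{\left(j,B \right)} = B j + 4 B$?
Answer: $\frac{1}{24} \approx 0.041667$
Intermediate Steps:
$m{\left(j,B \right)} = 4 B + B j$
$G = 4$ ($G = 2 \left(4 + 1 \left(-2\right)\right) = 2 \left(4 - 2\right) = 2 \cdot 2 = 4$)
$\frac{1}{3 \left(2 + 6\right) + 0 G} = \frac{1}{3 \left(2 + 6\right) + 0 \cdot 4} = \frac{1}{3 \cdot 8 + 0} = \frac{1}{24 + 0} = \frac{1}{24}$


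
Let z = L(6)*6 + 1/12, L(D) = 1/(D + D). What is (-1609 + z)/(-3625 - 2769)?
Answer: 19301/76728 ≈ 0.25155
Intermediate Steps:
L(D) = 1/(2*D)
z = 7/12 (z = ((½)/6)*6 + 1/12 = ((½)*(⅙))*6 + 1/12 = (1/12)*6 + 1/12 = ½ + 1/12 = 7/12 ≈ 0.58333)
(-1609 + z)/(-3625 - 2769) = (-1609 + 7/12)/(-3625 - 2769) = -19301/12/(-6394) = -19301/12*(-1/6394) = 19301/76728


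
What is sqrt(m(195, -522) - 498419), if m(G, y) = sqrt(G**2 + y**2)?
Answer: sqrt(-498419 + 3*sqrt(34501)) ≈ 705.59*I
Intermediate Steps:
sqrt(m(195, -522) - 498419) = sqrt(sqrt(195**2 + (-522)**2) - 498419) = sqrt(sqrt(38025 + 272484) - 498419) = sqrt(sqrt(310509) - 498419) = sqrt(3*sqrt(34501) - 498419) = sqrt(-498419 + 3*sqrt(34501))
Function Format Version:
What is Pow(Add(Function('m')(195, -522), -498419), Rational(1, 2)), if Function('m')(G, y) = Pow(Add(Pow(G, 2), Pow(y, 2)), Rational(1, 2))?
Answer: Pow(Add(-498419, Mul(3, Pow(34501, Rational(1, 2)))), Rational(1, 2)) ≈ Mul(705.59, I)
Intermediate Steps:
Pow(Add(Function('m')(195, -522), -498419), Rational(1, 2)) = Pow(Add(Pow(Add(Pow(195, 2), Pow(-522, 2)), Rational(1, 2)), -498419), Rational(1, 2)) = Pow(Add(Pow(Add(38025, 272484), Rational(1, 2)), -498419), Rational(1, 2)) = Pow(Add(Pow(310509, Rational(1, 2)), -498419), Rational(1, 2)) = Pow(Add(Mul(3, Pow(34501, Rational(1, 2))), -498419), Rational(1, 2)) = Pow(Add(-498419, Mul(3, Pow(34501, Rational(1, 2)))), Rational(1, 2))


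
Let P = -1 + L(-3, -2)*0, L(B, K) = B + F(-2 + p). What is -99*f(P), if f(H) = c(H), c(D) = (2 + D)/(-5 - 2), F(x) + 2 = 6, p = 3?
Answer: 99/7 ≈ 14.143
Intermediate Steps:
F(x) = 4 (F(x) = -2 + 6 = 4)
L(B, K) = 4 + B (L(B, K) = B + 4 = 4 + B)
P = -1 (P = -1 + (4 - 3)*0 = -1 + 1*0 = -1 + 0 = -1)
c(D) = -2/7 - D/7 (c(D) = (2 + D)/(-7) = (2 + D)*(-1/7) = -2/7 - D/7)
f(H) = -2/7 - H/7
-99*f(P) = -99*(-2/7 - 1/7*(-1)) = -99*(-2/7 + 1/7) = -99*(-1/7) = 99/7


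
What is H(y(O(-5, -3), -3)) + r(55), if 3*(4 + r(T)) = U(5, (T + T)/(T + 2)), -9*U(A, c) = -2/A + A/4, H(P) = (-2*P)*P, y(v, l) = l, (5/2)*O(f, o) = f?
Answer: -11897/540 ≈ -22.031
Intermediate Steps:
O(f, o) = 2*f/5
H(P) = -2*P²
U(A, c) = -A/36 + 2/(9*A) (U(A, c) = -(-2/A + A/4)/9 = -A/36 + 2/(9*A))
r(T) = -2177/540 (r(T) = -4 + ((1/36)*(8 - 1*5²)/5)/3 = -4 + ((1/36)*(⅕)*(8 - 1*25))/3 = -4 + ((1/36)*(⅕)*(8 - 25))/3 = -4 + ((1/36)*(⅕)*(-17))/3 = -4 + (⅓)*(-17/180) = -4 - 17/540 = -2177/540)
H(y(O(-5, -3), -3)) + r(55) = -2*(-3)² - 2177/540 = -2*9 - 2177/540 = -18 - 2177/540 = -11897/540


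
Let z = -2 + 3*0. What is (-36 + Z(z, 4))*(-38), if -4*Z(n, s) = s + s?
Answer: 1444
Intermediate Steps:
z = -2 (z = -2 + 0 = -2)
Z(n, s) = -s/2 (Z(n, s) = -(s + s)/4 = -s/2)
(-36 + Z(z, 4))*(-38) = (-36 - ½*4)*(-38) = (-36 - 2)*(-38) = -38*(-38) = 1444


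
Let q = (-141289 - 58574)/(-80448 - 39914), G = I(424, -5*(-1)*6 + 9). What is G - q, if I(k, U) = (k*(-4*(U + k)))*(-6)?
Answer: 567083918793/120362 ≈ 4.7115e+6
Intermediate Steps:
I(k, U) = -6*k*(-4*U - 4*k) (I(k, U) = (k*(-4*U - 4*k))*(-6) = -6*k*(-4*U - 4*k))
G = 4711488 (G = 24*424*((-5*(-1)*6 + 9) + 424) = 24*424*((5*6 + 9) + 424) = 24*424*((30 + 9) + 424) = 24*424*(39 + 424) = 24*424*463 = 4711488)
q = 199863/120362 (q = -199863/(-120362) = -199863*(-1/120362) = 199863/120362 ≈ 1.6605)
G - q = 4711488 - 1*199863/120362 = 4711488 - 199863/120362 = 567083918793/120362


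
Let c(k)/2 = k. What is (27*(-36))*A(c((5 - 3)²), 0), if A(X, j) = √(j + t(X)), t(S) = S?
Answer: -1944*√2 ≈ -2749.2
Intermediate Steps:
c(k) = 2*k
A(X, j) = √(X + j) (A(X, j) = √(j + X) = √(X + j))
(27*(-36))*A(c((5 - 3)²), 0) = (27*(-36))*√(2*(5 - 3)² + 0) = -972*√(2*2² + 0) = -972*√(2*4 + 0) = -972*√(8 + 0) = -1944*√2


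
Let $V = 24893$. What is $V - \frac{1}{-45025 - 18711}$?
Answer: $\frac{1586580249}{63736} \approx 24893.0$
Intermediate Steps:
$V - \frac{1}{-45025 - 18711} = 24893 - \frac{1}{-45025 - 18711} = 24893 - \frac{1}{-63736} = 24893 - - \frac{1}{63736} = 24893 + \frac{1}{63736} = \frac{1586580249}{63736}$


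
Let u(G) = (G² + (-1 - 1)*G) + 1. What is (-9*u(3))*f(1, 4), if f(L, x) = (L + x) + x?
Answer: -324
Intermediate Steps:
f(L, x) = L + 2*x
u(G) = 1 + G² - 2*G (u(G) = (G² - 2*G) + 1 = 1 + G² - 2*G)
(-9*u(3))*f(1, 4) = (-9*(1 + 3² - 2*3))*(1 + 2*4) = (-9*(1 + 9 - 6))*(1 + 8) = -9*4*9 = -36*9 = -324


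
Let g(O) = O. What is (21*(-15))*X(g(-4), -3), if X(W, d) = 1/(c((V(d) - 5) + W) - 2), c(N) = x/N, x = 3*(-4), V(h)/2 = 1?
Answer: 2205/2 ≈ 1102.5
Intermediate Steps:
V(h) = 2 (V(h) = 2*1 = 2)
x = -12
c(N) = -12/N
X(W, d) = 1/(-2 - 12/(-3 + W)) (X(W, d) = 1/(-12/((2 - 5) + W) - 2) = 1/(-12/(-3 + W) - 2) = 1/(-2 - 12/(-3 + W)))
(21*(-15))*X(g(-4), -3) = (21*(-15))*((3 - 1*(-4))/(2*(3 - 4))) = -315*(3 + 4)/(2*(-1)) = -315*(-1)*7/2 = -315*(-7/2) = 2205/2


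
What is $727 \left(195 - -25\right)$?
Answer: $159940$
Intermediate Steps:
$727 \left(195 - -25\right) = 727 \left(195 + 25\right) = 727 \cdot 220 = 159940$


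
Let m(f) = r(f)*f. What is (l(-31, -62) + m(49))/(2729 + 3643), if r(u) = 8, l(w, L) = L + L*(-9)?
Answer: 74/531 ≈ 0.13936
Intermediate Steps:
l(w, L) = -8*L (l(w, L) = L - 9*L = -8*L)
m(f) = 8*f
(l(-31, -62) + m(49))/(2729 + 3643) = (-8*(-62) + 8*49)/(2729 + 3643) = (496 + 392)/6372 = 888*(1/6372) = 74/531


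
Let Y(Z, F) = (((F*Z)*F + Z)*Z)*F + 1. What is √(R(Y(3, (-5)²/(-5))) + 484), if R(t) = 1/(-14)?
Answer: 5*√3794/14 ≈ 21.998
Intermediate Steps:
Y(Z, F) = 1 + F*Z*(Z + Z*F²) (Y(Z, F) = ((Z*F² + Z)*Z)*F + 1 = ((Z + Z*F²)*Z)*F + 1 = (Z*(Z + Z*F²))*F + 1 = F*Z*(Z + Z*F²) + 1 = 1 + F*Z*(Z + Z*F²))
R(t) = -1/14
√(R(Y(3, (-5)²/(-5))) + 484) = √(-1/14 + 484) = √(6775/14) = 5*√3794/14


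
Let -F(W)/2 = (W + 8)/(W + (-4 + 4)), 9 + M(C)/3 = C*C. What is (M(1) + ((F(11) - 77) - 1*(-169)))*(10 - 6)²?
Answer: 11360/11 ≈ 1032.7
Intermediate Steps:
M(C) = -27 + 3*C² (M(C) = -27 + 3*(C*C) = -27 + 3*C²)
F(W) = -2*(8 + W)/W (F(W) = -2*(W + 8)/(W + (-4 + 4)) = -2*(8 + W)/(W + 0) = -2*(8 + W)/W)
(M(1) + ((F(11) - 77) - 1*(-169)))*(10 - 6)² = ((-27 + 3*1²) + (((-2 - 16/11) - 77) - 1*(-169)))*(10 - 6)² = ((-27 + 3*1) + (((-2 - 16*1/11) - 77) + 169))*4² = ((-27 + 3) + (((-2 - 16/11) - 77) + 169))*16 = (-24 + ((-38/11 - 77) + 169))*16 = (-24 + (-885/11 + 169))*16 = (-24 + 974/11)*16 = (710/11)*16 = 11360/11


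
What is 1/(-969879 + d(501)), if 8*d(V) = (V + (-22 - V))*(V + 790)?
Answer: -4/3893717 ≈ -1.0273e-6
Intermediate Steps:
d(V) = -4345/2 - 11*V/4 (d(V) = ((V + (-22 - V))*(V + 790))/8 = (-22*(790 + V))/8 = (-17380 - 22*V)/8 = -4345/2 - 11*V/4)
1/(-969879 + d(501)) = 1/(-969879 + (-4345/2 - 11/4*501)) = 1/(-969879 + (-4345/2 - 5511/4)) = 1/(-969879 - 14201/4) = 1/(-3893717/4) = -4/3893717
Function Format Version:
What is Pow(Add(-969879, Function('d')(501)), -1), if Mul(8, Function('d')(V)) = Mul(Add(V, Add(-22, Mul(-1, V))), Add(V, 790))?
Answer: Rational(-4, 3893717) ≈ -1.0273e-6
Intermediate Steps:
Function('d')(V) = Add(Rational(-4345, 2), Mul(Rational(-11, 4), V)) (Function('d')(V) = Mul(Rational(1, 8), Mul(Add(V, Add(-22, Mul(-1, V))), Add(V, 790))) = Mul(Rational(1, 8), Mul(-22, Add(790, V))) = Mul(Rational(1, 8), Add(-17380, Mul(-22, V))) = Add(Rational(-4345, 2), Mul(Rational(-11, 4), V)))
Pow(Add(-969879, Function('d')(501)), -1) = Pow(Add(-969879, Add(Rational(-4345, 2), Mul(Rational(-11, 4), 501))), -1) = Pow(Add(-969879, Add(Rational(-4345, 2), Rational(-5511, 4))), -1) = Pow(Add(-969879, Rational(-14201, 4)), -1) = Pow(Rational(-3893717, 4), -1) = Rational(-4, 3893717)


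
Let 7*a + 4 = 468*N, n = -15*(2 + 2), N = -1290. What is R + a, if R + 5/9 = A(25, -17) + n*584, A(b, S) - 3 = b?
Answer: -7639307/63 ≈ -1.2126e+5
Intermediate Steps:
n = -60 (n = -15*4 = -60)
A(b, S) = 3 + b
R = -315113/9 (R = -5/9 + ((3 + 25) - 60*584) = -5/9 + (28 - 35040) = -5/9 - 35012 = -315113/9 ≈ -35013.)
a = -603724/7 (a = -4/7 + (468*(-1290))/7 = -4/7 + (1/7)*(-603720) = -4/7 - 603720/7 = -603724/7 ≈ -86246.)
R + a = -315113/9 - 603724/7 = -7639307/63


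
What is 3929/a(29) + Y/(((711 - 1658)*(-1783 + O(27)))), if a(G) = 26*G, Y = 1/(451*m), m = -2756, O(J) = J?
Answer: 312348141737339/59941587902768 ≈ 5.2109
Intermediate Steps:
Y = -1/1242956 (Y = 1/(451*(-2756)) = (1/451)*(-1/2756) = -1/1242956 ≈ -8.0453e-7)
3929/a(29) + Y/(((711 - 1658)*(-1783 + O(27)))) = 3929/((26*29)) - 1/((-1783 + 27)*(711 - 1658))/1242956 = 3929/754 - 1/(1242956*((-947*(-1756)))) = 3929*(1/754) - 1/1242956/1662932 = 3929/754 - 1/1242956*1/1662932 = 3929/754 - 1/2066951306992 = 312348141737339/59941587902768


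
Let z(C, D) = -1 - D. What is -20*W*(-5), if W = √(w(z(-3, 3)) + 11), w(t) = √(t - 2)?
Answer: 100*√(11 + I*√6) ≈ 333.69 + 36.703*I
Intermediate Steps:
w(t) = √(-2 + t)
W = √(11 + I*√6) (W = √(√(-2 + (-1 - 1*3)) + 11) = √(√(-2 + (-1 - 3)) + 11) = √(√(-2 - 4) + 11) = √(√(-6) + 11) = √(I*√6 + 11) = √(11 + I*√6) ≈ 3.3369 + 0.36703*I)
-20*W*(-5) = -20*√(11 + I*√6)*(-5) = 100*√(11 + I*√6)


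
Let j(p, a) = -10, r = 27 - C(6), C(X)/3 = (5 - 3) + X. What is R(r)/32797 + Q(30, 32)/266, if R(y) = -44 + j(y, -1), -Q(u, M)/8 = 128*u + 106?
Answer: -517675030/4362001 ≈ -118.68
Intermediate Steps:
C(X) = 6 + 3*X (C(X) = 3*((5 - 3) + X) = 3*(2 + X) = 6 + 3*X)
r = 3 (r = 27 - (6 + 3*6) = 27 - (6 + 18) = 27 - 1*24 = 27 - 24 = 3)
Q(u, M) = -848 - 1024*u (Q(u, M) = -8*(128*u + 106) = -8*(106 + 128*u) = -848 - 1024*u)
R(y) = -54 (R(y) = -44 - 10 = -54)
R(r)/32797 + Q(30, 32)/266 = -54/32797 + (-848 - 1024*30)/266 = -54*1/32797 + (-848 - 30720)*(1/266) = -54/32797 - 31568*1/266 = -54/32797 - 15784/133 = -517675030/4362001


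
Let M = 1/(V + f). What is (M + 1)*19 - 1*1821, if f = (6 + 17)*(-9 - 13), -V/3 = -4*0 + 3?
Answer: -928049/515 ≈ -1802.0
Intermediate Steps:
V = -9 (V = -3*(-4*0 + 3) = -3*(0 + 3) = -3*3 = -9)
f = -506 (f = 23*(-22) = -506)
M = -1/515 (M = 1/(-9 - 506) = 1/(-515) = -1/515 ≈ -0.0019417)
(M + 1)*19 - 1*1821 = (-1/515 + 1)*19 - 1*1821 = (514/515)*19 - 1821 = 9766/515 - 1821 = -928049/515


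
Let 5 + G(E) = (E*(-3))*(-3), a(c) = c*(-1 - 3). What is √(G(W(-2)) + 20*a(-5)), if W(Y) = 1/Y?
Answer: √1562/2 ≈ 19.761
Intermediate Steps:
a(c) = -4*c (a(c) = c*(-4) = -4*c)
G(E) = -5 + 9*E (G(E) = -5 + (E*(-3))*(-3) = -5 - 3*E*(-3) = -5 + 9*E)
√(G(W(-2)) + 20*a(-5)) = √((-5 + 9/(-2)) + 20*(-4*(-5))) = √((-5 + 9*(-½)) + 20*20) = √((-5 - 9/2) + 400) = √(-19/2 + 400) = √(781/2) = √1562/2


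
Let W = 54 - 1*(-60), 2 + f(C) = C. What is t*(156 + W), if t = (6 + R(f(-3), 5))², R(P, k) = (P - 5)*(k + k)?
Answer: 2385720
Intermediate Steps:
f(C) = -2 + C
R(P, k) = 2*k*(-5 + P) (R(P, k) = (-5 + P)*(2*k) = 2*k*(-5 + P))
W = 114 (W = 54 + 60 = 114)
t = 8836 (t = (6 + 2*5*(-5 + (-2 - 3)))² = (6 + 2*5*(-5 - 5))² = (6 + 2*5*(-10))² = (6 - 100)² = (-94)² = 8836)
t*(156 + W) = 8836*(156 + 114) = 8836*270 = 2385720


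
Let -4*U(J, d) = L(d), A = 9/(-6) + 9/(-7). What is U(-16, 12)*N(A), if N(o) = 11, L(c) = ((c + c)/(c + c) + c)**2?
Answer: -1859/4 ≈ -464.75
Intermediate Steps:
A = -39/14 (A = 9*(-1/6) + 9*(-1/7) = -3/2 - 9/7 = -39/14 ≈ -2.7857)
L(c) = (1 + c)**2 (L(c) = ((2*c)/((2*c)) + c)**2 = ((2*c)*(1/(2*c)) + c)**2 = (1 + c)**2)
U(J, d) = -(1 + d)**2/4
U(-16, 12)*N(A) = -(1 + 12)**2/4*11 = -1/4*13**2*11 = -1/4*169*11 = -169/4*11 = -1859/4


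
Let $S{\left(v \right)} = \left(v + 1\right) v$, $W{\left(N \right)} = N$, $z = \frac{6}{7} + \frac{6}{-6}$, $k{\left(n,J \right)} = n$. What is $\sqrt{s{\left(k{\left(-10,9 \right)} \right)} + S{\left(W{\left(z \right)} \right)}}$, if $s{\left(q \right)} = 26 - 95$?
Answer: $\frac{i \sqrt{3387}}{7} \approx 8.314 i$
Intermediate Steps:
$s{\left(q \right)} = -69$ ($s{\left(q \right)} = 26 - 95 = -69$)
$z = - \frac{1}{7}$ ($z = 6 \cdot \frac{1}{7} + 6 \left(- \frac{1}{6}\right) = \frac{6}{7} - 1 = - \frac{1}{7} \approx -0.14286$)
$S{\left(v \right)} = v \left(1 + v\right)$ ($S{\left(v \right)} = \left(1 + v\right) v = v \left(1 + v\right)$)
$\sqrt{s{\left(k{\left(-10,9 \right)} \right)} + S{\left(W{\left(z \right)} \right)}} = \sqrt{-69 - \frac{1 - \frac{1}{7}}{7}} = \sqrt{-69 - \frac{6}{49}} = \sqrt{- \frac{3387}{49}} = \frac{i \sqrt{3387}}{7}$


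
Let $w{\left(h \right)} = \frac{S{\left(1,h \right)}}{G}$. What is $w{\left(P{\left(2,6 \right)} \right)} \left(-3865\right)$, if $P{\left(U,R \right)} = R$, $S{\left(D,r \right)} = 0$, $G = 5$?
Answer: $0$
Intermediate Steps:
$w{\left(h \right)} = 0$ ($w{\left(h \right)} = \frac{0}{5} = 0 \cdot \frac{1}{5} = 0$)
$w{\left(P{\left(2,6 \right)} \right)} \left(-3865\right) = 0 \left(-3865\right) = 0$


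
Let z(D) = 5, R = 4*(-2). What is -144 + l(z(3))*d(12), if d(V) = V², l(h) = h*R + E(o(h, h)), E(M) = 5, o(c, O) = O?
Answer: -5184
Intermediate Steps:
R = -8
l(h) = 5 - 8*h (l(h) = h*(-8) + 5 = -8*h + 5 = 5 - 8*h)
-144 + l(z(3))*d(12) = -144 + (5 - 8*5)*12² = -144 + (5 - 40)*144 = -144 - 35*144 = -144 - 5040 = -5184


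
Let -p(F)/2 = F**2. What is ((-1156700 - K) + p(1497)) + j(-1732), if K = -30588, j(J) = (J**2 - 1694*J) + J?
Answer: 323970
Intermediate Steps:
j(J) = J**2 - 1693*J
p(F) = -2*F**2
((-1156700 - K) + p(1497)) + j(-1732) = ((-1156700 - 1*(-30588)) - 2*1497**2) - 1732*(-1693 - 1732) = ((-1156700 + 30588) - 2*2241009) - 1732*(-3425) = (-1126112 - 4482018) + 5932100 = -5608130 + 5932100 = 323970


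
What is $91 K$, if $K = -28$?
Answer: $-2548$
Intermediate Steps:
$91 K = 91 \left(-28\right) = -2548$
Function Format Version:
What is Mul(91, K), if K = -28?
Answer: -2548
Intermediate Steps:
Mul(91, K) = Mul(91, -28) = -2548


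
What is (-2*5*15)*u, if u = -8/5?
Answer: 240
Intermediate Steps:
u = -8/5 (u = -8*1/5 = -8/5 ≈ -1.6000)
(-2*5*15)*u = (-2*5*15)*(-8/5) = -10*15*(-8/5) = -150*(-8/5) = 240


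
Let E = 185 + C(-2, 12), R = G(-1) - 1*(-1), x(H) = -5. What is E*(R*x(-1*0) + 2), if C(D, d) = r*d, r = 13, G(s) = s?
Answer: 682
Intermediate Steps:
R = 0 (R = -1 - 1*(-1) = -1 + 1 = 0)
C(D, d) = 13*d
E = 341 (E = 185 + 13*12 = 185 + 156 = 341)
E*(R*x(-1*0) + 2) = 341*(0*(-5) + 2) = 341*(0 + 2) = 341*2 = 682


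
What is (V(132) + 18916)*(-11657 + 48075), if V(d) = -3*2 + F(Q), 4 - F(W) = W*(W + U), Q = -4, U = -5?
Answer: 687499004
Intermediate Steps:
F(W) = 4 - W*(-5 + W) (F(W) = 4 - W*(W - 5) = 4 - W*(-5 + W))
V(d) = -38 (V(d) = -3*2 + (4 - 1*(-4)**2 + 5*(-4)) = -6 + (4 - 1*16 - 20) = -6 + (4 - 16 - 20) = -6 - 32 = -38)
(V(132) + 18916)*(-11657 + 48075) = (-38 + 18916)*(-11657 + 48075) = 18878*36418 = 687499004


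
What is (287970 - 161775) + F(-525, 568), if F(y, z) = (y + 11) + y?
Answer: 125156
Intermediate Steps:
F(y, z) = 11 + 2*y (F(y, z) = (11 + y) + y = 11 + 2*y)
(287970 - 161775) + F(-525, 568) = (287970 - 161775) + (11 + 2*(-525)) = 126195 + (11 - 1050) = 126195 - 1039 = 125156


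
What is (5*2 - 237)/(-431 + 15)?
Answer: 227/416 ≈ 0.54567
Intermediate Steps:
(5*2 - 237)/(-431 + 15) = (10 - 237)/(-416) = -227*(-1/416) = 227/416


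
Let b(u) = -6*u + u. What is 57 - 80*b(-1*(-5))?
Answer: 2057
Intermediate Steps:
b(u) = -5*u
57 - 80*b(-1*(-5)) = 57 - (-400)*(-1*(-5)) = 57 - (-400)*5 = 57 - 80*(-25) = 57 + 2000 = 2057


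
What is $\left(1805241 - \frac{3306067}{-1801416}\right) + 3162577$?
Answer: $\frac{8949110136355}{1801416} \approx 4.9678 \cdot 10^{6}$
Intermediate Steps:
$\left(1805241 - \frac{3306067}{-1801416}\right) + 3162577 = \left(1805241 - - \frac{3306067}{1801416}\right) + 3162577 = \left(1805241 + \frac{3306067}{1801416}\right) + 3162577 = \frac{3251993327323}{1801416} + 3162577 = \frac{8949110136355}{1801416}$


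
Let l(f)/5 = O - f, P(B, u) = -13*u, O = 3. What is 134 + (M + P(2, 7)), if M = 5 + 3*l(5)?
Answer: 18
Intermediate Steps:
l(f) = 15 - 5*f (l(f) = 5*(3 - f) = 15 - 5*f)
M = -25 (M = 5 + 3*(15 - 5*5) = 5 + 3*(15 - 25) = 5 + 3*(-10) = 5 - 30 = -25)
134 + (M + P(2, 7)) = 134 + (-25 - 13*7) = 134 + (-25 - 91) = 134 - 116 = 18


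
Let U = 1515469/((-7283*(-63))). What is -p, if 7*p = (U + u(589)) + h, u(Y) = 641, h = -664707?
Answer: 304691223245/3211803 ≈ 94866.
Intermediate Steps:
U = 1515469/458829 ≈ 3.3029
p = -304691223245/3211803 (p = ((1515469/458829 + 641) - 664707)/7 = (295624858/458829 - 664707)/7 = (⅐)*(-304691223245/458829) = -304691223245/3211803 ≈ -94866.)
-p = -1*(-304691223245/3211803) = 304691223245/3211803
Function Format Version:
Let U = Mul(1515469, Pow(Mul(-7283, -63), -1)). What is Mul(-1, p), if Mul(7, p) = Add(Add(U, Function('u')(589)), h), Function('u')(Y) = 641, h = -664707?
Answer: Rational(304691223245, 3211803) ≈ 94866.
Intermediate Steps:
U = Rational(1515469, 458829) (U = Mul(1515469, Pow(458829, -1)) = Mul(1515469, Rational(1, 458829)) = Rational(1515469, 458829) ≈ 3.3029)
p = Rational(-304691223245, 3211803) (p = Mul(Rational(1, 7), Add(Add(Rational(1515469, 458829), 641), -664707)) = Mul(Rational(1, 7), Add(Rational(295624858, 458829), -664707)) = Mul(Rational(1, 7), Rational(-304691223245, 458829)) = Rational(-304691223245, 3211803) ≈ -94866.)
Mul(-1, p) = Mul(-1, Rational(-304691223245, 3211803)) = Rational(304691223245, 3211803)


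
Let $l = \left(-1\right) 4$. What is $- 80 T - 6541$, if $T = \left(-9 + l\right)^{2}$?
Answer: $-20061$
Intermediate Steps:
$l = -4$
$T = 169$ ($T = \left(-9 - 4\right)^{2} = \left(-13\right)^{2} = 169$)
$- 80 T - 6541 = \left(-80\right) 169 - 6541 = -13520 - 6541 = -20061$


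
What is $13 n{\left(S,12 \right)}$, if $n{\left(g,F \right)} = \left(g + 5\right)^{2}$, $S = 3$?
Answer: $832$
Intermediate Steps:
$n{\left(g,F \right)} = \left(5 + g\right)^{2}$
$13 n{\left(S,12 \right)} = 13 \left(5 + 3\right)^{2} = 13 \cdot 8^{2} = 13 \cdot 64 = 832$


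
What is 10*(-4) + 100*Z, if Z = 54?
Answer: 5360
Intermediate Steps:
10*(-4) + 100*Z = 10*(-4) + 100*54 = -40 + 5400 = 5360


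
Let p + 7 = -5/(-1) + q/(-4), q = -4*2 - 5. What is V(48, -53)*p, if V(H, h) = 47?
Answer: 235/4 ≈ 58.750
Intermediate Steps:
q = -13 (q = -8 - 5 = -13)
p = 5/4 (p = -7 + (-5/(-1) - 13/(-4)) = -7 + (-5*(-1) - 13*(-¼)) = -7 + (5 + 13/4) = -7 + 33/4 = 5/4 ≈ 1.2500)
V(48, -53)*p = 47*(5/4) = 235/4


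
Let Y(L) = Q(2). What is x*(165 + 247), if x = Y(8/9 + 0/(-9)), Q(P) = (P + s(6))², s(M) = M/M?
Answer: 3708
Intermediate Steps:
s(M) = 1
Q(P) = (1 + P)² (Q(P) = (P + 1)² = (1 + P)²)
Y(L) = 9 (Y(L) = (1 + 2)² = 3² = 9)
x = 9
x*(165 + 247) = 9*(165 + 247) = 9*412 = 3708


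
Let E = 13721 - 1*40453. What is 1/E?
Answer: -1/26732 ≈ -3.7408e-5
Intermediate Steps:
E = -26732 (E = 13721 - 40453 = -26732)
1/E = 1/(-26732) = -1/26732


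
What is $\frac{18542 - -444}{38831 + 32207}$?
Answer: $\frac{863}{3229} \approx 0.26727$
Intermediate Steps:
$\frac{18542 - -444}{38831 + 32207} = \frac{18542 + \left(504 - 60\right)}{71038} = \left(18542 + 444\right) \frac{1}{71038} = 18986 \cdot \frac{1}{71038} = \frac{863}{3229}$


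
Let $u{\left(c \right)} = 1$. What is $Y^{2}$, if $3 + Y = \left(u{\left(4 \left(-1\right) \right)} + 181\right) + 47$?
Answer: $51076$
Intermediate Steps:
$Y = 226$ ($Y = -3 + \left(\left(1 + 181\right) + 47\right) = -3 + \left(182 + 47\right) = -3 + 229 = 226$)
$Y^{2} = 226^{2} = 51076$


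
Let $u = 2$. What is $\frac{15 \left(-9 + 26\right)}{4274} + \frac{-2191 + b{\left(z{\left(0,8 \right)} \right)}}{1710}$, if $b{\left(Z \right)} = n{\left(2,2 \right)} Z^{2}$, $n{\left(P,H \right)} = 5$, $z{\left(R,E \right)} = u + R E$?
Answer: $- \frac{2210701}{1827135} \approx -1.2099$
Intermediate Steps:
$z{\left(R,E \right)} = 2 + E R$ ($z{\left(R,E \right)} = 2 + R E = 2 + E R$)
$b{\left(Z \right)} = 5 Z^{2}$
$\frac{15 \left(-9 + 26\right)}{4274} + \frac{-2191 + b{\left(z{\left(0,8 \right)} \right)}}{1710} = \frac{15 \left(-9 + 26\right)}{4274} + \frac{-2191 + 5 \left(2 + 8 \cdot 0\right)^{2}}{1710} = 15 \cdot 17 \cdot \frac{1}{4274} + \left(-2191 + 5 \left(2 + 0\right)^{2}\right) \frac{1}{1710} = 255 \cdot \frac{1}{4274} + \left(-2191 + 5 \cdot 2^{2}\right) \frac{1}{1710} = \frac{255}{4274} + \left(-2191 + 5 \cdot 4\right) \frac{1}{1710} = \frac{255}{4274} + \left(-2191 + 20\right) \frac{1}{1710} = \frac{255}{4274} - \frac{2171}{1710} = - \frac{2210701}{1827135}$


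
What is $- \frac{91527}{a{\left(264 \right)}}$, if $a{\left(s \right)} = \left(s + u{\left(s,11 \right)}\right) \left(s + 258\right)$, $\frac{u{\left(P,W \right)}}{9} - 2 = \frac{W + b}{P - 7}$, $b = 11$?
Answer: $- \frac{7840813}{12644928} \approx -0.62008$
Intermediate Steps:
$u{\left(P,W \right)} = 18 + \frac{9 \left(11 + W\right)}{-7 + P}$ ($u{\left(P,W \right)} = 18 + 9 \frac{W + 11}{P - 7} = 18 + 9 \frac{11 + W}{-7 + P} = 18 + \frac{9 \left(11 + W\right)}{-7 + P}$)
$a{\left(s \right)} = \left(258 + s\right) \left(s + \frac{9 \left(8 + 2 s\right)}{-7 + s}\right)$ ($a{\left(s \right)} = \left(s + \frac{9 \left(-3 + 11 + 2 s\right)}{-7 + s}\right) \left(s + 258\right) = \left(s + \frac{9 \left(8 + 2 s\right)}{-7 + s}\right) \left(258 + s\right) = \left(258 + s\right) \left(s + \frac{9 \left(8 + 2 s\right)}{-7 + s}\right)$)
$- \frac{91527}{a{\left(264 \right)}} = - \frac{91527}{\frac{1}{-7 + 264} \left(18576 + 264^{3} + 269 \cdot 264^{2} + 2910 \cdot 264\right)} = - \frac{91527}{\frac{1}{257} \left(18576 + 18399744 + 269 \cdot 69696 + 768240\right)} = - \frac{91527}{\frac{1}{257} \left(18576 + 18399744 + 18748224 + 768240\right)} = - \frac{91527}{\frac{1}{257} \cdot 37934784} = - \frac{91527}{\frac{37934784}{257}} = \left(-91527\right) \frac{257}{37934784} = - \frac{7840813}{12644928}$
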